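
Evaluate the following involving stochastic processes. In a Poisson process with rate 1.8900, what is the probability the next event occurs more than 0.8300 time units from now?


P(X > t) = exp(-lambda * t)
= exp(-1.8900 * 0.8300)
= exp(-1.5687) = 0.2083

0.2083


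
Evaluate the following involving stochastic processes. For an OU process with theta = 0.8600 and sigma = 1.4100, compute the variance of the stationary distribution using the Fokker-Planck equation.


Stationary variance = sigma^2 / (2*theta)
= 1.4100^2 / (2*0.8600)
= 1.9881 / 1.7200
= 1.1559

1.1559


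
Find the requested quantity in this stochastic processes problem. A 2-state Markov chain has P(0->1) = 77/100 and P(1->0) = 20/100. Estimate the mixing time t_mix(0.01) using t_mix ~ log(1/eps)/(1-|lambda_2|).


lambda_2 = |1 - p01 - p10| = |1 - 0.7700 - 0.2000| = 0.0300
t_mix ~ log(1/eps)/(1 - |lambda_2|)
= log(100)/(1 - 0.0300) = 4.6052/0.9700
= 4.7476

4.7476


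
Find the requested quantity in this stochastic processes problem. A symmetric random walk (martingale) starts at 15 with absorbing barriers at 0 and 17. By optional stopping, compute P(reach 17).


By optional stopping theorem: E(M at tau) = M(0) = 15
P(hit 17)*17 + P(hit 0)*0 = 15
P(hit 17) = (15 - 0)/(17 - 0) = 15/17 = 0.8824

0.8824


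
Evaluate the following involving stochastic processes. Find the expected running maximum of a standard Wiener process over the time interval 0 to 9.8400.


E(max B(s)) = sqrt(2t/pi)
= sqrt(2*9.8400/pi)
= sqrt(6.2643)
= 2.5029

2.5029


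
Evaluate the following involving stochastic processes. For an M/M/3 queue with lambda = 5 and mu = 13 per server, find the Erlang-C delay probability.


a = lambda/mu = 0.3846
rho = a/c = 0.1282
Erlang-C formula applied:
C(c,a) = 0.0074

0.0074


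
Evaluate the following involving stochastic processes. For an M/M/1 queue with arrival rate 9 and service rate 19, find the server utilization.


rho = lambda/mu
= 9/19
= 0.4737

0.4737


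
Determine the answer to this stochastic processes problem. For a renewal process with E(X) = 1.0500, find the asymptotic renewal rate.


Long-run renewal rate = 1/E(X)
= 1/1.0500
= 0.9524

0.9524


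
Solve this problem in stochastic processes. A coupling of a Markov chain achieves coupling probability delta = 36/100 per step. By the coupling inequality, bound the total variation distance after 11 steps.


TV distance bound <= (1-delta)^n
= (1 - 0.3600)^11
= 0.6400^11
= 0.0074

0.0074


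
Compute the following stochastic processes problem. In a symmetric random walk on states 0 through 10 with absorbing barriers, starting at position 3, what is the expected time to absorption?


For symmetric RW on 0,...,N with absorbing barriers, E(i) = i*(N-i)
E(3) = 3 * 7 = 21

21


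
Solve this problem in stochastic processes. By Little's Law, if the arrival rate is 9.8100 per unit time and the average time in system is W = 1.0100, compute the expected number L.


Little's Law: L = lambda * W
= 9.8100 * 1.0100
= 9.9081

9.9081


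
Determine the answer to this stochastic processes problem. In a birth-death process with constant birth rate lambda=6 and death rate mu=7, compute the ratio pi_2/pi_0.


For birth-death process, pi_n/pi_0 = (lambda/mu)^n
= (6/7)^2
= 0.7347

0.7347


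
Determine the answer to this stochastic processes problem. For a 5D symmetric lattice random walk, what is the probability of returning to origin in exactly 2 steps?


P(return in 2 steps) = P(reverse first step) = 1/(2d)
= 1/10
= 0.1000

0.1000


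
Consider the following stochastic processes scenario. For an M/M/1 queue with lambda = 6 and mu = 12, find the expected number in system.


rho = 6/12 = 0.5000
L = rho/(1-rho)
= 0.5000/0.5000
= 1.0000

1.0000


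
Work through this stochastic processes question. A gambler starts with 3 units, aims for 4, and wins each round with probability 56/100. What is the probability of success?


Gambler's ruin formula:
r = q/p = 0.4400/0.5600 = 0.7857
P(win) = (1 - r^i)/(1 - r^N)
= (1 - 0.7857^3)/(1 - 0.7857^4)
= 0.8321

0.8321


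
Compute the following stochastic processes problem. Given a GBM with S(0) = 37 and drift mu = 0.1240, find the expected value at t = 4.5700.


E[S(t)] = S(0) * exp(mu * t)
= 37 * exp(0.1240 * 4.5700)
= 37 * 1.7624
= 65.2090

65.2090


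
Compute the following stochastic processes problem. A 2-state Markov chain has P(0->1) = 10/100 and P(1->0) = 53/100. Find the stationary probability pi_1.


Stationary distribution: pi_0 = p10/(p01+p10), pi_1 = p01/(p01+p10)
p01 = 0.1000, p10 = 0.5300
pi_1 = 0.1587

0.1587


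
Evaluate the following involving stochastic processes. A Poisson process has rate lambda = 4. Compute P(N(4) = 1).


P(N(t)=k) = (lambda*t)^k * exp(-lambda*t) / k!
lambda*t = 16
= 16^1 * exp(-16) / 1!
= 16 * 1.1254e-07 / 1
= 1.8006e-06

1.8006e-06


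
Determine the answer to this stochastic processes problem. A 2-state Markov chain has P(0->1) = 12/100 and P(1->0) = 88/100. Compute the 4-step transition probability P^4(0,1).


Computing P^4 by matrix multiplication.
P = [[0.8800, 0.1200], [0.8800, 0.1200]]
After raising P to the power 4:
P^4(0,1) = 0.1200

0.1200


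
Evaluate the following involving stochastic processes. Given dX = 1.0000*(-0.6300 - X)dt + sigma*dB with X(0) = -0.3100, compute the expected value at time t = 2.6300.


E[X(t)] = mu + (X(0) - mu)*exp(-theta*t)
= -0.6300 + (-0.3100 - -0.6300)*exp(-1.0000*2.6300)
= -0.6300 + 0.3200 * 0.0721
= -0.6069

-0.6069


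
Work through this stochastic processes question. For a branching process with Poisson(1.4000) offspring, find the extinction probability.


Since mu = 1.4000 > 1, extinction prob q < 1.
Solve s = exp(mu*(s-1)) iteratively.
q = 0.4890

0.4890


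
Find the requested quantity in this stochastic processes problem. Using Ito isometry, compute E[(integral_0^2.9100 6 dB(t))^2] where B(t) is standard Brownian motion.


By Ito isometry: E[(int f dB)^2] = int f^2 dt
= 6^2 * 2.9100
= 36 * 2.9100 = 104.7600

104.7600


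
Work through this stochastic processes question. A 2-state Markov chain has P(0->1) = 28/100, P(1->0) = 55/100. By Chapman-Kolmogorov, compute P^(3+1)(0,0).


P^4 = P^3 * P^1
Computing via matrix multiplication of the transition matrix.
Entry (0,0) of P^4 = 0.6629

0.6629


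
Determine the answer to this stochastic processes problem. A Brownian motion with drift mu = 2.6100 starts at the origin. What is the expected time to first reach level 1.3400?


Expected first passage time = a/mu
= 1.3400/2.6100
= 0.5134

0.5134


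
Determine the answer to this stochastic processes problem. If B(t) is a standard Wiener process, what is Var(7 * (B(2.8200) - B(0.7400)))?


Var(alpha*(B(t)-B(s))) = alpha^2 * (t-s)
= 7^2 * (2.8200 - 0.7400)
= 49 * 2.0800
= 101.9200

101.9200


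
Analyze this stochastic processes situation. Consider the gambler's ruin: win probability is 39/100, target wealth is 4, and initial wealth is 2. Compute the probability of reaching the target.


Gambler's ruin formula:
r = q/p = 0.6100/0.3900 = 1.5641
P(win) = (1 - r^i)/(1 - r^N)
= (1 - 1.5641^2)/(1 - 1.5641^4)
= 0.2902

0.2902


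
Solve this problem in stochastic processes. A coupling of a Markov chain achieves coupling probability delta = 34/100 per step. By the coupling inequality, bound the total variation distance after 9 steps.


TV distance bound <= (1-delta)^n
= (1 - 0.3400)^9
= 0.6600^9
= 0.0238

0.0238


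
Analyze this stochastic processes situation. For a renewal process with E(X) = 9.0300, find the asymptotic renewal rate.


Long-run renewal rate = 1/E(X)
= 1/9.0300
= 0.1107

0.1107


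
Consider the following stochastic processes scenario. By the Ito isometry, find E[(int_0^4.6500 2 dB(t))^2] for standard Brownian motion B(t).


By Ito isometry: E[(int f dB)^2] = int f^2 dt
= 2^2 * 4.6500
= 4 * 4.6500 = 18.6000

18.6000


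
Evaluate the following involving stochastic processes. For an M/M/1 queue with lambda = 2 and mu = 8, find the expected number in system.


rho = 2/8 = 0.2500
L = rho/(1-rho)
= 0.2500/0.7500
= 0.3333

0.3333


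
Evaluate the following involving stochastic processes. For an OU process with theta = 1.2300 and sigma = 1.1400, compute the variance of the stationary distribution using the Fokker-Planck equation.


Stationary variance = sigma^2 / (2*theta)
= 1.1400^2 / (2*1.2300)
= 1.2996 / 2.4600
= 0.5283

0.5283


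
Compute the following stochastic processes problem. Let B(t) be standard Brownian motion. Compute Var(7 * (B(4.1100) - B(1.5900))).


Var(alpha*(B(t)-B(s))) = alpha^2 * (t-s)
= 7^2 * (4.1100 - 1.5900)
= 49 * 2.5200
= 123.4800

123.4800


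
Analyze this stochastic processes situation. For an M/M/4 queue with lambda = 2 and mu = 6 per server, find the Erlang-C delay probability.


a = lambda/mu = 0.3333
rho = a/c = 0.0833
Erlang-C formula applied:
C(c,a) = 4.0209e-04

4.0209e-04


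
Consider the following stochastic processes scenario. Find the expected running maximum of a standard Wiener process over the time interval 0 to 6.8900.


E(max B(s)) = sqrt(2t/pi)
= sqrt(2*6.8900/pi)
= sqrt(4.3863)
= 2.0944

2.0944


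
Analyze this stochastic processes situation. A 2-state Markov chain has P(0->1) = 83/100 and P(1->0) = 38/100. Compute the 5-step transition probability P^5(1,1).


Computing P^5 by matrix multiplication.
P = [[0.1700, 0.8300], [0.3800, 0.6200]]
After raising P to the power 5:
P^5(1,1) = 0.6858

0.6858


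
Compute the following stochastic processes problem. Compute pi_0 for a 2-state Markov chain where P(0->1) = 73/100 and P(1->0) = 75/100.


Stationary distribution: pi_0 = p10/(p01+p10), pi_1 = p01/(p01+p10)
p01 = 0.7300, p10 = 0.7500
pi_0 = 0.5068

0.5068


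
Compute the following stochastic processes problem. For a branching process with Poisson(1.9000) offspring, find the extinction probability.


Since mu = 1.9000 > 1, extinction prob q < 1.
Solve s = exp(mu*(s-1)) iteratively.
q = 0.2328

0.2328


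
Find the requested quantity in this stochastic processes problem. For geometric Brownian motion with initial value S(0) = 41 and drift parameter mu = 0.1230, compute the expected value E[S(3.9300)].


E[S(t)] = S(0) * exp(mu * t)
= 41 * exp(0.1230 * 3.9300)
= 41 * 1.6216
= 66.4840

66.4840


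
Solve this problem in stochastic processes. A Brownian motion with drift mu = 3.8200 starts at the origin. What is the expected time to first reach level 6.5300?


Expected first passage time = a/mu
= 6.5300/3.8200
= 1.7094

1.7094


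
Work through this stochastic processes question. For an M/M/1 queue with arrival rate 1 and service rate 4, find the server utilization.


rho = lambda/mu
= 1/4
= 0.2500

0.2500


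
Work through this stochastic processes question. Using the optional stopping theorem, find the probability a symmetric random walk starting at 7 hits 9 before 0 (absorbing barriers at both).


By optional stopping theorem: E(M at tau) = M(0) = 7
P(hit 9)*9 + P(hit 0)*0 = 7
P(hit 9) = (7 - 0)/(9 - 0) = 7/9 = 0.7778

0.7778


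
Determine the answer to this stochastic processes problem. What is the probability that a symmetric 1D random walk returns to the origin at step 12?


P(S(12) = 0) = C(12,6) / 4^6
= 924 / 4096
= 0.2256

0.2256


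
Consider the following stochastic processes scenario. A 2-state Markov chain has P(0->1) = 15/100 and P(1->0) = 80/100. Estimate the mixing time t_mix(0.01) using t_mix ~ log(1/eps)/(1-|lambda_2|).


lambda_2 = |1 - p01 - p10| = |1 - 0.1500 - 0.8000| = 0.0500
t_mix ~ log(1/eps)/(1 - |lambda_2|)
= log(100)/(1 - 0.0500) = 4.6052/0.9500
= 4.8475

4.8475


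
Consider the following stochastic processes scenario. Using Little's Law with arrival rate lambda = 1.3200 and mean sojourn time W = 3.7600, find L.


Little's Law: L = lambda * W
= 1.3200 * 3.7600
= 4.9632

4.9632


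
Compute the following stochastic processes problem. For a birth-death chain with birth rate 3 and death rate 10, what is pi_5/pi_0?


For birth-death process, pi_n/pi_0 = (lambda/mu)^n
= (3/10)^5
= 0.0024

0.0024


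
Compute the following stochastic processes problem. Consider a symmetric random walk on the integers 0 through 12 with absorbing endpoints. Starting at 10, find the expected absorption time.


For symmetric RW on 0,...,N with absorbing barriers, E(i) = i*(N-i)
E(10) = 10 * 2 = 20

20


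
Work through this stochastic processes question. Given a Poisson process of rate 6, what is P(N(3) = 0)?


P(N(t)=k) = (lambda*t)^k * exp(-lambda*t) / k!
lambda*t = 18
= 18^0 * exp(-18) / 0!
= 1 * 1.5230e-08 / 1
= 1.5230e-08

1.5230e-08


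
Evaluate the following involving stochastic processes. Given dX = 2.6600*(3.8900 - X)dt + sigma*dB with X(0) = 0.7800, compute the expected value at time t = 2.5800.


E[X(t)] = mu + (X(0) - mu)*exp(-theta*t)
= 3.8900 + (0.7800 - 3.8900)*exp(-2.6600*2.5800)
= 3.8900 + -3.1100 * 0.0010
= 3.8867

3.8867


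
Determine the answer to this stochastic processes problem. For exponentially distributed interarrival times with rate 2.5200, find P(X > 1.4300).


P(X > t) = exp(-lambda * t)
= exp(-2.5200 * 1.4300)
= exp(-3.6036) = 0.0272

0.0272


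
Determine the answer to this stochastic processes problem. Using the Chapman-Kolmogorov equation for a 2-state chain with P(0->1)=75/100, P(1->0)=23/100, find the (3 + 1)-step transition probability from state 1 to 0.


P^4 = P^3 * P^1
Computing via matrix multiplication of the transition matrix.
Entry (1,0) of P^4 = 0.2347

0.2347


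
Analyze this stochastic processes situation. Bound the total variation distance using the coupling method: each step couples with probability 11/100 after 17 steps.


TV distance bound <= (1-delta)^n
= (1 - 0.1100)^17
= 0.8900^17
= 0.1379

0.1379


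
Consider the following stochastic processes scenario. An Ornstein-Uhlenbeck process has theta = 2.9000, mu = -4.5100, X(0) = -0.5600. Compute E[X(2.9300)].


E[X(t)] = mu + (X(0) - mu)*exp(-theta*t)
= -4.5100 + (-0.5600 - -4.5100)*exp(-2.9000*2.9300)
= -4.5100 + 3.9500 * 2.0408e-04
= -4.5092

-4.5092


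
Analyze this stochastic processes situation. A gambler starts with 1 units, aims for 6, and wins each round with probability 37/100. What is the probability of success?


Gambler's ruin formula:
r = q/p = 0.6300/0.3700 = 1.7027
P(win) = (1 - r^i)/(1 - r^N)
= (1 - 1.7027^1)/(1 - 1.7027^6)
= 0.0301

0.0301


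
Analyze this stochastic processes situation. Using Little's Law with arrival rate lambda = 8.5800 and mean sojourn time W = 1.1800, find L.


Little's Law: L = lambda * W
= 8.5800 * 1.1800
= 10.1244

10.1244


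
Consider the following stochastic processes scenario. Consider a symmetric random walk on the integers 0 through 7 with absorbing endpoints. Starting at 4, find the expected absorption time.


For symmetric RW on 0,...,N with absorbing barriers, E(i) = i*(N-i)
E(4) = 4 * 3 = 12

12


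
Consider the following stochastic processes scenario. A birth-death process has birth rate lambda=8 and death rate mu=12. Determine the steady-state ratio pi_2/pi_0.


For birth-death process, pi_n/pi_0 = (lambda/mu)^n
= (8/12)^2
= 0.4444

0.4444


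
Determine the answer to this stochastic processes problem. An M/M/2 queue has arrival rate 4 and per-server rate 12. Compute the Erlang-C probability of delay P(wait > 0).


a = lambda/mu = 0.3333
rho = a/c = 0.1667
Erlang-C formula applied:
C(c,a) = 0.0476

0.0476


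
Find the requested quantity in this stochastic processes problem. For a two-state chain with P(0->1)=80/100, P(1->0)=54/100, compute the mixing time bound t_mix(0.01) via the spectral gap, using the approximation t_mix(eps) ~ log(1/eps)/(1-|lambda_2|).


lambda_2 = |1 - p01 - p10| = |1 - 0.8000 - 0.5400| = 0.3400
t_mix ~ log(1/eps)/(1 - |lambda_2|)
= log(100)/(1 - 0.3400) = 4.6052/0.6600
= 6.9775

6.9775


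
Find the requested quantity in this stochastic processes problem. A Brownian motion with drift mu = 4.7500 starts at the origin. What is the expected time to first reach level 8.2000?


Expected first passage time = a/mu
= 8.2000/4.7500
= 1.7263

1.7263


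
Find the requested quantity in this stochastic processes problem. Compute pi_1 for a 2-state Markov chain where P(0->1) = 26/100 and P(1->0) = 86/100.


Stationary distribution: pi_0 = p10/(p01+p10), pi_1 = p01/(p01+p10)
p01 = 0.2600, p10 = 0.8600
pi_1 = 0.2321

0.2321


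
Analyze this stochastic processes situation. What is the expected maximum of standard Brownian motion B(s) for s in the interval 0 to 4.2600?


E(max B(s)) = sqrt(2t/pi)
= sqrt(2*4.2600/pi)
= sqrt(2.7120)
= 1.6468

1.6468


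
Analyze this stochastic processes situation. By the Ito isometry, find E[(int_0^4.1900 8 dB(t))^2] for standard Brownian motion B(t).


By Ito isometry: E[(int f dB)^2] = int f^2 dt
= 8^2 * 4.1900
= 64 * 4.1900 = 268.1600

268.1600


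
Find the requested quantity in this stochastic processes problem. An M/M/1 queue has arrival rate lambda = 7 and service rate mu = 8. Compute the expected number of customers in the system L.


rho = 7/8 = 0.8750
L = rho/(1-rho)
= 0.8750/0.1250
= 7.0000

7.0000


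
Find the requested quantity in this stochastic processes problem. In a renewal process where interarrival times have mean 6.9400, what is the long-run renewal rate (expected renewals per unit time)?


Long-run renewal rate = 1/E(X)
= 1/6.9400
= 0.1441

0.1441


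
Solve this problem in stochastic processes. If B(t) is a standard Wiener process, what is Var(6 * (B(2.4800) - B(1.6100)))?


Var(alpha*(B(t)-B(s))) = alpha^2 * (t-s)
= 6^2 * (2.4800 - 1.6100)
= 36 * 0.8700
= 31.3200

31.3200


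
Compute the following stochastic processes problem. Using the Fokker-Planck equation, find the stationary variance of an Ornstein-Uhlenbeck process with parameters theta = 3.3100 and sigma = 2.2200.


Stationary variance = sigma^2 / (2*theta)
= 2.2200^2 / (2*3.3100)
= 4.9284 / 6.6200
= 0.7445

0.7445


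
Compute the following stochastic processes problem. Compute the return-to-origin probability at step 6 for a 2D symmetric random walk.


P = C(6,3)^2 / 4^6
= 20^2 / 4096
= 400 / 4096
= 0.0977

0.0977


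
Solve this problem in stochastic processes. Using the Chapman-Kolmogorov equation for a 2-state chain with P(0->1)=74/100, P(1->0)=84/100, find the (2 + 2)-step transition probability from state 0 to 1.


P^4 = P^2 * P^2
Computing via matrix multiplication of the transition matrix.
Entry (0,1) of P^4 = 0.4154

0.4154


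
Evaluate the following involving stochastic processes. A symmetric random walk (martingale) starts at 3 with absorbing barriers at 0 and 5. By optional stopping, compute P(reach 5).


By optional stopping theorem: E(M at tau) = M(0) = 3
P(hit 5)*5 + P(hit 0)*0 = 3
P(hit 5) = (3 - 0)/(5 - 0) = 3/5 = 0.6000

0.6000


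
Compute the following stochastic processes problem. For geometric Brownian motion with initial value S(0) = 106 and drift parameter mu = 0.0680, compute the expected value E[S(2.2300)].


E[S(t)] = S(0) * exp(mu * t)
= 106 * exp(0.0680 * 2.2300)
= 106 * 1.1637
= 123.3566

123.3566


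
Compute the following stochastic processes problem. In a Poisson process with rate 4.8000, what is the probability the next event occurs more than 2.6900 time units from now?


P(X > t) = exp(-lambda * t)
= exp(-4.8000 * 2.6900)
= exp(-12.9120) = 2.4683e-06

2.4683e-06


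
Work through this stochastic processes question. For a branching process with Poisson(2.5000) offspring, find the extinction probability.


Since mu = 2.5000 > 1, extinction prob q < 1.
Solve s = exp(mu*(s-1)) iteratively.
q = 0.1074

0.1074


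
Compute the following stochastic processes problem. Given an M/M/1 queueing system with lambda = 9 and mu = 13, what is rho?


rho = lambda/mu
= 9/13
= 0.6923

0.6923


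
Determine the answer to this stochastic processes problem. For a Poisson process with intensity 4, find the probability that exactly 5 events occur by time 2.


P(N(t)=k) = (lambda*t)^k * exp(-lambda*t) / k!
lambda*t = 8
= 8^5 * exp(-8) / 5!
= 32768 * 3.3546e-04 / 120
= 0.0916

0.0916


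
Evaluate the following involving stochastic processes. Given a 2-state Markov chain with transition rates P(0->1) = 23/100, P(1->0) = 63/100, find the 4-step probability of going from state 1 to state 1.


Computing P^4 by matrix multiplication.
P = [[0.7700, 0.2300], [0.6300, 0.3700]]
After raising P to the power 4:
P^4(1,1) = 0.2677

0.2677


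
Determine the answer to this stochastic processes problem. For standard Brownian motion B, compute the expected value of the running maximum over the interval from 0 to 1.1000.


E(max B(s)) = sqrt(2t/pi)
= sqrt(2*1.1000/pi)
= sqrt(0.7003)
= 0.8368

0.8368


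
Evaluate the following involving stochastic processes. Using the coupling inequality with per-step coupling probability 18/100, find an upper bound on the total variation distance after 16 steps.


TV distance bound <= (1-delta)^n
= (1 - 0.1800)^16
= 0.8200^16
= 0.0418

0.0418


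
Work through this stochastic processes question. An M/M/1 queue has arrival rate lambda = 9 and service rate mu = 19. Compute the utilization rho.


rho = lambda/mu
= 9/19
= 0.4737

0.4737


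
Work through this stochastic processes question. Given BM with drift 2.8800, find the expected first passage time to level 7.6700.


Expected first passage time = a/mu
= 7.6700/2.8800
= 2.6632

2.6632


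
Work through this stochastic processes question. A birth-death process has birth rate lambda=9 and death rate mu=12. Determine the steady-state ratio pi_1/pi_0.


For birth-death process, pi_n/pi_0 = (lambda/mu)^n
= (9/12)^1
= 0.7500

0.7500


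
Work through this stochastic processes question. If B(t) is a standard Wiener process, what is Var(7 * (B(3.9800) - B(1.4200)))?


Var(alpha*(B(t)-B(s))) = alpha^2 * (t-s)
= 7^2 * (3.9800 - 1.4200)
= 49 * 2.5600
= 125.4400

125.4400


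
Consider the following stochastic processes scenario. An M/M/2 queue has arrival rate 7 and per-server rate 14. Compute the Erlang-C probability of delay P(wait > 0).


a = lambda/mu = 0.5000
rho = a/c = 0.2500
Erlang-C formula applied:
C(c,a) = 0.1000

0.1000


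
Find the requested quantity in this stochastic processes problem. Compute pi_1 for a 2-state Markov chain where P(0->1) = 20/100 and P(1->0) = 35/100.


Stationary distribution: pi_0 = p10/(p01+p10), pi_1 = p01/(p01+p10)
p01 = 0.2000, p10 = 0.3500
pi_1 = 0.3636

0.3636


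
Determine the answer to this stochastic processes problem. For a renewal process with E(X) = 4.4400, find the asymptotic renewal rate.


Long-run renewal rate = 1/E(X)
= 1/4.4400
= 0.2252

0.2252


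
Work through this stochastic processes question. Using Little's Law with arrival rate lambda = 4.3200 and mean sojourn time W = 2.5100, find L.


Little's Law: L = lambda * W
= 4.3200 * 2.5100
= 10.8432

10.8432


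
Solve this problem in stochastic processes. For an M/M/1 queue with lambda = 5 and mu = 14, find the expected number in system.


rho = 5/14 = 0.3571
L = rho/(1-rho)
= 0.3571/0.6429
= 0.5556

0.5556


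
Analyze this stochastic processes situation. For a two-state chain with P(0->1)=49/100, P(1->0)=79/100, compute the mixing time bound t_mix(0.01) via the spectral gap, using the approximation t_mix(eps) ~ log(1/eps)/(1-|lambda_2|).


lambda_2 = |1 - p01 - p10| = |1 - 0.4900 - 0.7900| = 0.2800
t_mix ~ log(1/eps)/(1 - |lambda_2|)
= log(100)/(1 - 0.2800) = 4.6052/0.7200
= 6.3961

6.3961


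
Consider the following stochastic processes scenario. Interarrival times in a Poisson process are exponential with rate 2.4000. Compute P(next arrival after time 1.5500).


P(X > t) = exp(-lambda * t)
= exp(-2.4000 * 1.5500)
= exp(-3.7200) = 0.0242

0.0242


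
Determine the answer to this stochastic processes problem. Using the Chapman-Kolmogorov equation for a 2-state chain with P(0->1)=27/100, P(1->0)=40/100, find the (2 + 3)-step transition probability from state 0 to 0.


P^5 = P^2 * P^3
Computing via matrix multiplication of the transition matrix.
Entry (0,0) of P^5 = 0.5986

0.5986


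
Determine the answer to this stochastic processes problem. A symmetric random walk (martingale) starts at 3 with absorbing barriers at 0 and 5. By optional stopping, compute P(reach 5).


By optional stopping theorem: E(M at tau) = M(0) = 3
P(hit 5)*5 + P(hit 0)*0 = 3
P(hit 5) = (3 - 0)/(5 - 0) = 3/5 = 0.6000

0.6000


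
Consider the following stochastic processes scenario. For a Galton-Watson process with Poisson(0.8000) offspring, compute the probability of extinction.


Since mu = 0.8000 <= 1, extinction probability = 1.

1.0000


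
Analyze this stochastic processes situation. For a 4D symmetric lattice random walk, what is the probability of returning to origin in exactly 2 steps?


P(return in 2 steps) = P(reverse first step) = 1/(2d)
= 1/8
= 0.1250

0.1250


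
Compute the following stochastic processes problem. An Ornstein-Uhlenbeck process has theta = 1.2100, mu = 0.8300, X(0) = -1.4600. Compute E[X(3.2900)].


E[X(t)] = mu + (X(0) - mu)*exp(-theta*t)
= 0.8300 + (-1.4600 - 0.8300)*exp(-1.2100*3.2900)
= 0.8300 + -2.2900 * 0.0187
= 0.7872

0.7872


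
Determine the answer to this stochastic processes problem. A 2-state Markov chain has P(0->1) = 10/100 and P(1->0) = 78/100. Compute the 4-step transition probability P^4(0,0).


Computing P^4 by matrix multiplication.
P = [[0.9000, 0.1000], [0.7800, 0.2200]]
After raising P to the power 4:
P^4(0,0) = 0.8864

0.8864


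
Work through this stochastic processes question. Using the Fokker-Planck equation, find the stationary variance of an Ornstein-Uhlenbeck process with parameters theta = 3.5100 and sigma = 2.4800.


Stationary variance = sigma^2 / (2*theta)
= 2.4800^2 / (2*3.5100)
= 6.1504 / 7.0200
= 0.8761

0.8761


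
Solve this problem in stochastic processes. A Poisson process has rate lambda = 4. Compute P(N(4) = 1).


P(N(t)=k) = (lambda*t)^k * exp(-lambda*t) / k!
lambda*t = 16
= 16^1 * exp(-16) / 1!
= 16 * 1.1254e-07 / 1
= 1.8006e-06

1.8006e-06


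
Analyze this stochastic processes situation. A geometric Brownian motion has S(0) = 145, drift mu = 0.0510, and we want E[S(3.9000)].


E[S(t)] = S(0) * exp(mu * t)
= 145 * exp(0.0510 * 3.9000)
= 145 * 1.2201
= 176.9087

176.9087


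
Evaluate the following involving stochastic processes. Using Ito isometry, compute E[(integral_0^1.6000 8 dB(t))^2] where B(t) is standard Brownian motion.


By Ito isometry: E[(int f dB)^2] = int f^2 dt
= 8^2 * 1.6000
= 64 * 1.6000 = 102.4000

102.4000


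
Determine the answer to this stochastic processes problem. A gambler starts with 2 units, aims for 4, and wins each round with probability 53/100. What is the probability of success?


Gambler's ruin formula:
r = q/p = 0.4700/0.5300 = 0.8868
P(win) = (1 - r^i)/(1 - r^N)
= (1 - 0.8868^2)/(1 - 0.8868^4)
= 0.5598

0.5598


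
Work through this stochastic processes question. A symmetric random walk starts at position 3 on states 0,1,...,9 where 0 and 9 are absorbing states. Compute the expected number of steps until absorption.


For symmetric RW on 0,...,N with absorbing barriers, E(i) = i*(N-i)
E(3) = 3 * 6 = 18

18


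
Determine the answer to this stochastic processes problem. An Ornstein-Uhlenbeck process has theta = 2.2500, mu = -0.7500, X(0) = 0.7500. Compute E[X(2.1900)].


E[X(t)] = mu + (X(0) - mu)*exp(-theta*t)
= -0.7500 + (0.7500 - -0.7500)*exp(-2.2500*2.1900)
= -0.7500 + 1.5000 * 0.0072
= -0.7391

-0.7391


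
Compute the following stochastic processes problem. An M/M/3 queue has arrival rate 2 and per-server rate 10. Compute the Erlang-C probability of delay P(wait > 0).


a = lambda/mu = 0.2000
rho = a/c = 0.0667
Erlang-C formula applied:
C(c,a) = 0.0012

0.0012


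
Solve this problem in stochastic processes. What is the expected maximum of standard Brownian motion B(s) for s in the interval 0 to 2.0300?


E(max B(s)) = sqrt(2t/pi)
= sqrt(2*2.0300/pi)
= sqrt(1.2923)
= 1.1368

1.1368


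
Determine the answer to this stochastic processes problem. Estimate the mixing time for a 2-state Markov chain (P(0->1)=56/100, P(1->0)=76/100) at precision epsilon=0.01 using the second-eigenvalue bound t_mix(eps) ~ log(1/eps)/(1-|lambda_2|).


lambda_2 = |1 - p01 - p10| = |1 - 0.5600 - 0.7600| = 0.3200
t_mix ~ log(1/eps)/(1 - |lambda_2|)
= log(100)/(1 - 0.3200) = 4.6052/0.6800
= 6.7723

6.7723


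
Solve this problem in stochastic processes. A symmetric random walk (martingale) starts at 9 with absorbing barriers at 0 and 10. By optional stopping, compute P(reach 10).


By optional stopping theorem: E(M at tau) = M(0) = 9
P(hit 10)*10 + P(hit 0)*0 = 9
P(hit 10) = (9 - 0)/(10 - 0) = 9/10 = 0.9000

0.9000


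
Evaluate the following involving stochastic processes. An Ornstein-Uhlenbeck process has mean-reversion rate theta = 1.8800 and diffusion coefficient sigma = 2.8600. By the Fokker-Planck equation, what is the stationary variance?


Stationary variance = sigma^2 / (2*theta)
= 2.8600^2 / (2*1.8800)
= 8.1796 / 3.7600
= 2.1754

2.1754


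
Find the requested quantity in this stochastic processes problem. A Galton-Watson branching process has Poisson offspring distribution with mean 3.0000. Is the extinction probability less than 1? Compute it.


Since mu = 3.0000 > 1, extinction prob q < 1.
Solve s = exp(mu*(s-1)) iteratively.
q = 0.0595

0.0595


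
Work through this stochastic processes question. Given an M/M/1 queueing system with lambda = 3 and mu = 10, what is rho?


rho = lambda/mu
= 3/10
= 0.3000

0.3000


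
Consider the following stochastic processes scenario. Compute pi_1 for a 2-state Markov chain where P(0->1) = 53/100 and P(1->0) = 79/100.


Stationary distribution: pi_0 = p10/(p01+p10), pi_1 = p01/(p01+p10)
p01 = 0.5300, p10 = 0.7900
pi_1 = 0.4015

0.4015


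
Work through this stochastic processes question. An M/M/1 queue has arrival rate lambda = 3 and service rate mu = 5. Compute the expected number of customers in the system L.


rho = 3/5 = 0.6000
L = rho/(1-rho)
= 0.6000/0.4000
= 1.5000

1.5000


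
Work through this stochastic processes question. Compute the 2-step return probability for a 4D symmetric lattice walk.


P(return in 2 steps) = P(reverse first step) = 1/(2d)
= 1/8
= 0.1250

0.1250


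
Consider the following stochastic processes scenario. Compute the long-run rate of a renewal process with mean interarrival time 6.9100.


Long-run renewal rate = 1/E(X)
= 1/6.9100
= 0.1447

0.1447


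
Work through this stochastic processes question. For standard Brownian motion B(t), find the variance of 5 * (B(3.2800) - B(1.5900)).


Var(alpha*(B(t)-B(s))) = alpha^2 * (t-s)
= 5^2 * (3.2800 - 1.5900)
= 25 * 1.6900
= 42.2500

42.2500


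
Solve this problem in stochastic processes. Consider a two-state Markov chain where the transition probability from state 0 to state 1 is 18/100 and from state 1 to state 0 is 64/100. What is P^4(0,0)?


Computing P^4 by matrix multiplication.
P = [[0.8200, 0.1800], [0.6400, 0.3600]]
After raising P to the power 4:
P^4(0,0) = 0.7807

0.7807


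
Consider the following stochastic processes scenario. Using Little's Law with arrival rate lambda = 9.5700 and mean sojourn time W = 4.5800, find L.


Little's Law: L = lambda * W
= 9.5700 * 4.5800
= 43.8306

43.8306


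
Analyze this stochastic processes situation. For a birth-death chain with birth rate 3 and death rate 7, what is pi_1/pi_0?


For birth-death process, pi_n/pi_0 = (lambda/mu)^n
= (3/7)^1
= 0.4286

0.4286


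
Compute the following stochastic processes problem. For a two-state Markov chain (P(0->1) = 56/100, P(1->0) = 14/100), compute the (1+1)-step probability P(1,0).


P^2 = P^1 * P^1
Computing via matrix multiplication of the transition matrix.
Entry (1,0) of P^2 = 0.1820

0.1820


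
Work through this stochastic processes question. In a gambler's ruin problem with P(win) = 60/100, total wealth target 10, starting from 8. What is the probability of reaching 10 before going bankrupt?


Gambler's ruin formula:
r = q/p = 0.4000/0.6000 = 0.6667
P(win) = (1 - r^i)/(1 - r^N)
= (1 - 0.6667^8)/(1 - 0.6667^10)
= 0.9779

0.9779


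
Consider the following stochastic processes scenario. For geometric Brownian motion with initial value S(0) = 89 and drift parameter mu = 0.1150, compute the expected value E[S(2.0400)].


E[S(t)] = S(0) * exp(mu * t)
= 89 * exp(0.1150 * 2.0400)
= 89 * 1.2644
= 112.5319

112.5319


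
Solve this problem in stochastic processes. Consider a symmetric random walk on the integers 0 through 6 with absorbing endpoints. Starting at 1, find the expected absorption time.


For symmetric RW on 0,...,N with absorbing barriers, E(i) = i*(N-i)
E(1) = 1 * 5 = 5

5


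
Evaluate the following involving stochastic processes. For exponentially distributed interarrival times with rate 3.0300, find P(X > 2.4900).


P(X > t) = exp(-lambda * t)
= exp(-3.0300 * 2.4900)
= exp(-7.5447) = 5.2891e-04

5.2891e-04


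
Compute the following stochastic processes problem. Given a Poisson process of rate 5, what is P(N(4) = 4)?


P(N(t)=k) = (lambda*t)^k * exp(-lambda*t) / k!
lambda*t = 20
= 20^4 * exp(-20) / 4!
= 160000 * 2.0612e-09 / 24
= 1.3741e-05

1.3741e-05


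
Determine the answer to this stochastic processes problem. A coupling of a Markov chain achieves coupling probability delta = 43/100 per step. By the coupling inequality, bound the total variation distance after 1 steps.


TV distance bound <= (1-delta)^n
= (1 - 0.4300)^1
= 0.5700^1
= 0.5700

0.5700


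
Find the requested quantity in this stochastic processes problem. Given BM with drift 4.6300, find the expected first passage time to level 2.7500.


Expected first passage time = a/mu
= 2.7500/4.6300
= 0.5940

0.5940


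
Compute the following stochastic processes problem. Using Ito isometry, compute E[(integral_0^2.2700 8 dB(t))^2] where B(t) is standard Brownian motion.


By Ito isometry: E[(int f dB)^2] = int f^2 dt
= 8^2 * 2.2700
= 64 * 2.2700 = 145.2800

145.2800


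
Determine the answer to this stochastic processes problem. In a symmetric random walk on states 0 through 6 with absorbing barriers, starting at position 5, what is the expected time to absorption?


For symmetric RW on 0,...,N with absorbing barriers, E(i) = i*(N-i)
E(5) = 5 * 1 = 5

5


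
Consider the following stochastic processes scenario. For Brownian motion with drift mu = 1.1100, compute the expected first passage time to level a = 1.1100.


Expected first passage time = a/mu
= 1.1100/1.1100
= 1.0000

1.0000


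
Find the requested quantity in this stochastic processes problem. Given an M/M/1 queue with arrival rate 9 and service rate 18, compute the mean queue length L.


rho = 9/18 = 0.5000
L = rho/(1-rho)
= 0.5000/0.5000
= 1.0000

1.0000


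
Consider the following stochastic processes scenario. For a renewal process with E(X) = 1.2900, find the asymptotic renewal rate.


Long-run renewal rate = 1/E(X)
= 1/1.2900
= 0.7752

0.7752


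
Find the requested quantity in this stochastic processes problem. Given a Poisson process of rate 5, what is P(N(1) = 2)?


P(N(t)=k) = (lambda*t)^k * exp(-lambda*t) / k!
lambda*t = 5
= 5^2 * exp(-5) / 2!
= 25 * 0.0067 / 2
= 0.0842

0.0842


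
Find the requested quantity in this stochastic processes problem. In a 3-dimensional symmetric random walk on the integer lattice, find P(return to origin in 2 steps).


P(return in 2 steps) = P(reverse first step) = 1/(2d)
= 1/6
= 0.1667

0.1667


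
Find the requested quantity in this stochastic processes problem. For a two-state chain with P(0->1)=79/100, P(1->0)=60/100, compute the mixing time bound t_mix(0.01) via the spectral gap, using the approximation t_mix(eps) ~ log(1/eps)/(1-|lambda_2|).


lambda_2 = |1 - p01 - p10| = |1 - 0.7900 - 0.6000| = 0.3900
t_mix ~ log(1/eps)/(1 - |lambda_2|)
= log(100)/(1 - 0.3900) = 4.6052/0.6100
= 7.5495

7.5495


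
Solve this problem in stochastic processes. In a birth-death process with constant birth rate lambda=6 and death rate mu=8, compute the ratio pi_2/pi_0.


For birth-death process, pi_n/pi_0 = (lambda/mu)^n
= (6/8)^2
= 0.5625

0.5625


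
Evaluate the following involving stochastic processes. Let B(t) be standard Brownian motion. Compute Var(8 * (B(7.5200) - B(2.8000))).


Var(alpha*(B(t)-B(s))) = alpha^2 * (t-s)
= 8^2 * (7.5200 - 2.8000)
= 64 * 4.7200
= 302.0800

302.0800


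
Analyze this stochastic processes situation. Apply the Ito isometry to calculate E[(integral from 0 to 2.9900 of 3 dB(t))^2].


By Ito isometry: E[(int f dB)^2] = int f^2 dt
= 3^2 * 2.9900
= 9 * 2.9900 = 26.9100

26.9100


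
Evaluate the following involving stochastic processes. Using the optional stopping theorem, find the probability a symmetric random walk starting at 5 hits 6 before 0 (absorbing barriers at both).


By optional stopping theorem: E(M at tau) = M(0) = 5
P(hit 6)*6 + P(hit 0)*0 = 5
P(hit 6) = (5 - 0)/(6 - 0) = 5/6 = 0.8333

0.8333


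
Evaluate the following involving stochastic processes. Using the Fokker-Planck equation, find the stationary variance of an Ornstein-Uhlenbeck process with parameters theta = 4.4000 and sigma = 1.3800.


Stationary variance = sigma^2 / (2*theta)
= 1.3800^2 / (2*4.4000)
= 1.9044 / 8.8000
= 0.2164

0.2164


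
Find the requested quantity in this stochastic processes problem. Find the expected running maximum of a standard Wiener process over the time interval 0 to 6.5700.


E(max B(s)) = sqrt(2t/pi)
= sqrt(2*6.5700/pi)
= sqrt(4.1826)
= 2.0451

2.0451


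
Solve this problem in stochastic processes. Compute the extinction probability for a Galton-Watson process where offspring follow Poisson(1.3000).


Since mu = 1.3000 > 1, extinction prob q < 1.
Solve s = exp(mu*(s-1)) iteratively.
q = 0.5770

0.5770


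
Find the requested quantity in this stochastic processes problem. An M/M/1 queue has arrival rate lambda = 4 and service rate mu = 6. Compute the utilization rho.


rho = lambda/mu
= 4/6
= 0.6667

0.6667


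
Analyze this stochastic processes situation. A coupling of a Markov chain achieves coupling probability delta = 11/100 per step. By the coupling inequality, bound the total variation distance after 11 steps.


TV distance bound <= (1-delta)^n
= (1 - 0.1100)^11
= 0.8900^11
= 0.2775

0.2775


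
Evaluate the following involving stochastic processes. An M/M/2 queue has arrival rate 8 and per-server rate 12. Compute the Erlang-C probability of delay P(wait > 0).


a = lambda/mu = 0.6667
rho = a/c = 0.3333
Erlang-C formula applied:
C(c,a) = 0.1667

0.1667


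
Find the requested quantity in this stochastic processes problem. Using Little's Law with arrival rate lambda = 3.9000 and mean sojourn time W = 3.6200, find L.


Little's Law: L = lambda * W
= 3.9000 * 3.6200
= 14.1180

14.1180


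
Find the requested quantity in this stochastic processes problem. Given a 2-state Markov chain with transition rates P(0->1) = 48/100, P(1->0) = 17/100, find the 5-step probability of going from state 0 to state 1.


Computing P^5 by matrix multiplication.
P = [[0.5200, 0.4800], [0.1700, 0.8300]]
After raising P to the power 5:
P^5(0,1) = 0.7346

0.7346


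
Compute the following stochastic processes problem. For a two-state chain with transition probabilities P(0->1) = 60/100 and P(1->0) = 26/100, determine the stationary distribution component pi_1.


Stationary distribution: pi_0 = p10/(p01+p10), pi_1 = p01/(p01+p10)
p01 = 0.6000, p10 = 0.2600
pi_1 = 0.6977

0.6977


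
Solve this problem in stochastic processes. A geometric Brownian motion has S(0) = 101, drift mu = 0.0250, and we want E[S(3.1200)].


E[S(t)] = S(0) * exp(mu * t)
= 101 * exp(0.0250 * 3.1200)
= 101 * 1.0811
= 109.1934

109.1934
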